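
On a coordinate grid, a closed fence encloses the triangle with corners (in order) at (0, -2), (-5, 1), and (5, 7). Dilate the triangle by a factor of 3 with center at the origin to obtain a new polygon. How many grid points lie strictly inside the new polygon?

265

By the shoelace formula, twice the signed area is |(0·1 − (-5)·(-2)) + ((-5)·7 − 5·1) + (5·(-2) − 0·7)| = 60, so the area is 30.
Along each edge there are gcd(|Δx|,|Δy|)+1 lattice points, so counting each shared vertex once the boundary has gcd(5,3) + gcd(10,6) + gcd(5,9) = 1+2+1 = 4.
Scaling by 3 multiplies the area by 3² = 9 (so the new area is 270) and multiplies the boundary lattice-point count by 3, giving 12.
By Pick's theorem, the interior count of the dilated polygon is 270 − 12/2 + 1 = 265.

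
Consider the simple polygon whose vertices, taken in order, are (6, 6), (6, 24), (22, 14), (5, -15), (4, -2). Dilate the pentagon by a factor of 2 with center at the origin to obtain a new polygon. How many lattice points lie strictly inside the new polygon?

By the shoelace formula, twice the signed area is |[6·24 − 6·6] + [6·14 − 22·24] + [22·(-15) − 5·14] + [5·(-2) − 4·(-15)] + [4·6 − 6·(-2)]| = 650, so the area is 325.
The number of boundary lattice points is Σ gcd(|Δx|,|Δy|) = gcd(0,18) + gcd(16,10) + gcd(17,29) + gcd(1,13) + gcd(2,8) = 18+2+1+1+2 = 24.
Scaling by 2 multiplies the area by 2² = 4 (so the new area is 1300) and multiplies the boundary lattice-point count by 2, giving 48.
By Pick's theorem, the interior count of the dilated polygon is 1300 − 48/2 + 1 = 1277.

1277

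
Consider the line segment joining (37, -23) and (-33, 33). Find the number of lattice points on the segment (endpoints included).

15

The number of lattice points on a segment between lattice points is gcd(|Δx|,|Δy|) + 1 = gcd(70,56) + 1 = 14 + 1 = 15.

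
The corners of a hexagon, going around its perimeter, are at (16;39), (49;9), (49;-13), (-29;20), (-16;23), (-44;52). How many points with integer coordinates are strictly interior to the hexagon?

Using the shoelace formula, 2A = |(16·9 − 49·39) + (49·(-13) − 49·9) + (49·20 − (-29)·(-13)) + ((-29)·23 − (-16)·20) + ((-16)·52 − (-44)·23) + ((-44)·39 − 16·52)| = 4957, so the area is 2478.5.
Along each edge there are gcd(|Δx|,|Δy|)+1 lattice points, so counting each shared vertex once the boundary has gcd(33,30) + gcd(0,22) + gcd(78,33) + gcd(13,3) + gcd(28,29) + gcd(60,13) = 3+22+3+1+1+1 = 31.
By Pick's theorem A = I + B/2 − 1, so I = 2478.5 − 31/2 + 1 = 2464.

2464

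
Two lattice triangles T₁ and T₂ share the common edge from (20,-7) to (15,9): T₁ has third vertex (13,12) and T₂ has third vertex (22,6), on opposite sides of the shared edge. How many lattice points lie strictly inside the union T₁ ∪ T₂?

56

The union is the simple quadrilateral with vertices (20,-7), (13,12), (15,9), (22,6) in order.
Using the shoelace formula, 2A = |[20·12 − 13·(-7)] + [13·9 − 15·12] + [15·6 − 22·9] + [22·(-7) − 20·6]| = 114, so the area is 57.
Summing gcd(|Δx|,|Δy|) over the edges gives the boundary count: gcd(7,19) + gcd(2,3) + gcd(7,3) + gcd(2,13) = 1+1+1+1 = 4.
By Pick's theorem I = A − B/2 + 1 = 57 − 4/2 + 1 = 56.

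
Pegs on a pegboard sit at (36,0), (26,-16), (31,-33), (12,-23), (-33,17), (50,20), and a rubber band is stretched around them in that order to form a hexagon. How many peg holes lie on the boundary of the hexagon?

Summing gcd(|Δx|,|Δy|) over the edges gives the boundary count: gcd(10,16) + gcd(5,17) + gcd(19,10) + gcd(45,40) + gcd(83,3) + gcd(14,20) = 2+1+1+5+1+2 = 12.

12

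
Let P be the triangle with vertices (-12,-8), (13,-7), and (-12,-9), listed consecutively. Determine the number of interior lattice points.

By the shoelace formula, twice the signed area is |((-12)·(-7) − 13·(-8)) + (13·(-9) − (-12)·(-7)) + ((-12)·(-8) − (-12)·(-9))| = 25, so the area is 25/2.
Summing gcd(|Δx|,|Δy|) over the edges gives the boundary count: gcd(25,1) + gcd(25,2) + gcd(0,1) = 1+1+1 = 3.
Pick's theorem gives I = A − B/2 + 1 = 25/2 − 3/2 + 1 = 12.

12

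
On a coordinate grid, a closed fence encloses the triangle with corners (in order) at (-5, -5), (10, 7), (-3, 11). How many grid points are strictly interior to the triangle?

By the shoelace formula, twice the signed area is |[(-5)·7 − 10·(-5)] + [10·11 − (-3)·7] + [(-3)·(-5) − (-5)·11]| = 216, so the area is 108.
Along each edge there are gcd(|Δx|,|Δy|)+1 lattice points, so counting each shared vertex once the boundary has gcd(15,12) + gcd(13,4) + gcd(2,16) = 3+1+2 = 6.
By Pick's theorem A = I + B/2 − 1, so I = 108 − 6/2 + 1 = 106.

106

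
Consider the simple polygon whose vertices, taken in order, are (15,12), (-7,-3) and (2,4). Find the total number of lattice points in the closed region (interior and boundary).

12

The shoelace formula gives twice the area as |(15·(-3) − (-7)·12) + ((-7)·4 − 2·(-3)) + (2·12 − 15·4)| = 19, so the area is 9.5.
Summing gcd(|Δx|,|Δy|) over the edges gives the boundary count: gcd(22,15) + gcd(9,7) + gcd(13,8) = 1+1+1 = 3.
Pick's theorem gives I = A − B/2 + 1 = 9.5 − 3/2 + 1 = 9, so the closed region contains I + B = 9 + 3 = 12 lattice points.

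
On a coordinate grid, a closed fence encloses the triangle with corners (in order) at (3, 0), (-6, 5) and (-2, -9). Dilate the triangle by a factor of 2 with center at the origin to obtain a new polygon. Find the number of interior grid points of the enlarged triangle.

209

Using the shoelace formula, 2A = |(3·5 − (-6)·0) + ((-6)·(-9) − (-2)·5) + ((-2)·0 − 3·(-9))| = 106, so the area is 53.
Summing gcd(|Δx|,|Δy|) over the edges gives the boundary count: gcd(9,5) + gcd(4,14) + gcd(5,9) = 1+2+1 = 4.
Scaling by 2 multiplies the area by 2² = 4 (so the new area is 212) and multiplies the boundary lattice-point count by 2, giving 8.
By Pick's theorem, the interior count of the dilated polygon is 212 − 8/2 + 1 = 209.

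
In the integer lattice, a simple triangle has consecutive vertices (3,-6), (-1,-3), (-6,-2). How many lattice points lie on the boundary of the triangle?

Summing gcd(|Δx|,|Δy|) over the edges gives the boundary count: gcd(4,3) + gcd(5,1) + gcd(9,4) = 1+1+1 = 3.

3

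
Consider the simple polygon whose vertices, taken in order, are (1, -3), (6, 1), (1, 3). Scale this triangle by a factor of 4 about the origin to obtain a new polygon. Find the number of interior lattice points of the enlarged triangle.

225

Using the shoelace formula, 2A = |[1·1 − 6·(-3)] + [6·3 − 1·1] + [1·(-3) − 1·3]| = 30, so the area is 15.
Summing gcd(|Δx|,|Δy|) over the edges gives the boundary count: gcd(5,4) + gcd(5,2) + gcd(0,6) = 1+1+6 = 8.
Scaling by 4 multiplies the area by 4² = 16 (so the new area is 240) and multiplies the boundary lattice-point count by 4, giving 32.
By Pick's theorem, the interior count of the dilated polygon is 240 − 32/2 + 1 = 225.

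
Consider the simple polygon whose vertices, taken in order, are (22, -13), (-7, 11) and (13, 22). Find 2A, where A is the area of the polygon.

799

Using the shoelace formula, 2A = |[22·11 − (-7)·(-13)] + [(-7)·22 − 13·11] + [13·(-13) − 22·22]| = 799, so the area is 799/2.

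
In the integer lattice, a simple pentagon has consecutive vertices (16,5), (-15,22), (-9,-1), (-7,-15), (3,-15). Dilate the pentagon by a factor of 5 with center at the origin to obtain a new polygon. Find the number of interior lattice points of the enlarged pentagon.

Using the shoelace formula, 2A = |[16·22 − (-15)·5] + [(-15)·(-1) − (-9)·22] + [(-9)·(-15) − (-7)·(-1)] + [(-7)·(-15) − 3·(-15)] + [3·5 − 16·(-15)]| = 1173, so the area is 1173/2.
The number of boundary lattice points is Σ gcd(|Δx|,|Δy|) = gcd(31,17) + gcd(6,23) + gcd(2,14) + gcd(10,0) + gcd(13,20) = 1+1+2+10+1 = 15.
Scaling by 5 multiplies the area by 5² = 25 (so the new area is 14662.5) and multiplies the boundary lattice-point count by 5, giving 75.
By Pick's theorem, the interior count of the dilated polygon is 14662.5 − 75/2 + 1 = 14626.

14626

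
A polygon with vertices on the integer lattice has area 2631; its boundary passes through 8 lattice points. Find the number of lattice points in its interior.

Pick's theorem A = I + B/2 − 1 rearranges to I = A − B/2 + 1 = 2631 − 8/2 + 1 = 2628.

2628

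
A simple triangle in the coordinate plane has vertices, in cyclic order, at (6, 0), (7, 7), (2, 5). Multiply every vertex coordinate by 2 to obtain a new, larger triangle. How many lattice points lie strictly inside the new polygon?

64

Using the shoelace formula, 2A = |(6·7 − 7·0) + (7·5 − 2·7) + (2·0 − 6·5)| = 33, so the area is 33/2.
Along each edge there are gcd(|Δx|,|Δy|)+1 lattice points, so counting each shared vertex once the boundary has gcd(1,7) + gcd(5,2) + gcd(4,5) = 1+1+1 = 3.
Scaling by 2 multiplies the area by 2² = 4 (so the new area is 66) and multiplies the boundary lattice-point count by 2, giving 6.
By Pick's theorem, the interior count of the dilated polygon is 66 − 6/2 + 1 = 64.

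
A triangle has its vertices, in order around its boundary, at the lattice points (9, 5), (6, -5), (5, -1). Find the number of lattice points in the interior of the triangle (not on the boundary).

10

The shoelace formula gives twice the area as |(9·(-5) − 6·5) + (6·(-1) − 5·(-5)) + (5·5 − 9·(-1))| = 22, so the area is 11.
The number of boundary lattice points is Σ gcd(|Δx|,|Δy|) = gcd(3,10) + gcd(1,4) + gcd(4,6) = 1+1+2 = 4.
Pick's theorem gives I = A − B/2 + 1 = 11 − 4/2 + 1 = 10.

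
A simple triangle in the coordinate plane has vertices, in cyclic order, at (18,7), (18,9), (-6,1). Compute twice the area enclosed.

48

By the shoelace formula, twice the signed area is |[18·9 − 18·7] + [18·1 − (-6)·9] + [(-6)·7 − 18·1]| = 48, so the area is 24.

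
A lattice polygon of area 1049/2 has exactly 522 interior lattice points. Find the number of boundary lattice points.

Pick's theorem gives A = I + B/2 − 1, so B = 2(A − I + 1) = 2(1049/2 − 522 + 1) = 7.

7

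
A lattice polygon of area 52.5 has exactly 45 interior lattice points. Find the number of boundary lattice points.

Pick's theorem gives A = I + B/2 − 1, so B = 2(A − I + 1) = 2(52.5 − 45 + 1) = 17.

17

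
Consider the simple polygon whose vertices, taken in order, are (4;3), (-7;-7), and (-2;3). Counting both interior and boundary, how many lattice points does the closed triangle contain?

37

Using the shoelace formula, 2A = |[4·(-7) − (-7)·3] + [(-7)·3 − (-2)·(-7)] + [(-2)·3 − 4·3]| = 60, so the area is 30.
The number of boundary lattice points is Σ gcd(|Δx|,|Δy|) = gcd(11,10) + gcd(5,10) + gcd(6,0) = 1+5+6 = 12.
Pick's theorem gives I = A − B/2 + 1 = 30 − 12/2 + 1 = 25, so the closed region contains I + B = 25 + 12 = 37 lattice points.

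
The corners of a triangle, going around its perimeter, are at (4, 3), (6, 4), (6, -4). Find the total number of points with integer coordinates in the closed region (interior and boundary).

14

By the shoelace formula, twice the signed area is |(4·4 − 6·3) + (6·(-4) − 6·4) + (6·3 − 4·(-4))| = 16, so the area is 8.
Summing gcd(|Δx|,|Δy|) over the edges gives the boundary count: gcd(2,1) + gcd(0,8) + gcd(2,7) = 1+8+1 = 10.
Pick's theorem gives I = A − B/2 + 1 = 8 − 10/2 + 1 = 4, so the closed region contains I + B = 4 + 10 = 14 lattice points.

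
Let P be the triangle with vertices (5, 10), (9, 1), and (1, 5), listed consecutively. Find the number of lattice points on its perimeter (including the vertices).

6

The number of boundary lattice points is Σ gcd(|Δx|,|Δy|) = gcd(4,9) + gcd(8,4) + gcd(4,5) = 1+4+1 = 6.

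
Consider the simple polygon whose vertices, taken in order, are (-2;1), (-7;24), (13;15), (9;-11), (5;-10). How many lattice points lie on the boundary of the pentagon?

Along each edge there are gcd(|Δx|,|Δy|)+1 lattice points, so counting each shared vertex once the boundary has gcd(5,23) + gcd(20,9) + gcd(4,26) + gcd(4,1) + gcd(7,11) = 1+1+2+1+1 = 6.

6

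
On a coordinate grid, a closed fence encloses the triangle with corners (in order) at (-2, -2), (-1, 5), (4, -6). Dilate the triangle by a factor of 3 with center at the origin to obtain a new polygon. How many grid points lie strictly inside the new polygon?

202

By the shoelace formula, twice the signed area is |((-2)·5 − (-1)·(-2)) + ((-1)·(-6) − 4·5) + (4·(-2) − (-2)·(-6))| = 46, so the area is 23.
Along each edge there are gcd(|Δx|,|Δy|)+1 lattice points, so counting each shared vertex once the boundary has gcd(1,7) + gcd(5,11) + gcd(6,4) = 1+1+2 = 4.
Scaling by 3 multiplies the area by 3² = 9 (so the new area is 207) and multiplies the boundary lattice-point count by 3, giving 12.
By Pick's theorem, the interior count of the dilated polygon is 207 − 12/2 + 1 = 202.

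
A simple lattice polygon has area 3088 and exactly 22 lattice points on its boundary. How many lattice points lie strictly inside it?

From Pick's theorem, I = A − B/2 + 1 = 3088 − 22/2 + 1 = 3078.

3078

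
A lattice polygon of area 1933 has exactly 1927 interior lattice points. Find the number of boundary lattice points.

Pick's theorem gives A = I + B/2 − 1, so B = 2(A − I + 1) = 2(1933 − 1927 + 1) = 14.

14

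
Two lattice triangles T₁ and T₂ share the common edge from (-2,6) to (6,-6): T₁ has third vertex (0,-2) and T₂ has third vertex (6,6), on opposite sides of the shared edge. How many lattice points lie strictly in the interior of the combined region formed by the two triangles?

The union is the simple quadrilateral with vertices (-2,6), (0,-2), (6,-6), (6,6) in order.
Using the shoelace formula, 2A = |[(-2)·(-2) − 0·6] + [0·(-6) − 6·(-2)] + [6·6 − 6·(-6)] + [6·6 − (-2)·6]| = 136, so the area is 68.
The number of boundary lattice points is Σ gcd(|Δx|,|Δy|) = gcd(2,8) + gcd(6,4) + gcd(0,12) + gcd(8,0) = 2+2+12+8 = 24.
By Pick's theorem I = A − B/2 + 1 = 68 − 24/2 + 1 = 57.

57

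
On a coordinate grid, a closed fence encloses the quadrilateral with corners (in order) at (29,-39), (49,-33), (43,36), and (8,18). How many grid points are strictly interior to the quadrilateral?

By the shoelace formula, twice the signed area is |(29·(-33) − 49·(-39)) + (49·36 − 43·(-33)) + (43·18 − 8·36) + (8·(-39) − 29·18)| = 3789, so the area is 3789/2.
Summing gcd(|Δx|,|Δy|) over the edges gives the boundary count: gcd(20,6) + gcd(6,69) + gcd(35,18) + gcd(21,57) = 2+3+1+3 = 9.
By Pick's theorem A = I + B/2 − 1, so I = 3789/2 − 9/2 + 1 = 1891.

1891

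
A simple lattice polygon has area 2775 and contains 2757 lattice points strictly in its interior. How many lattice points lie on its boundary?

38

Pick's theorem gives A = I + B/2 − 1, so B = 2(A − I + 1) = 2(2775 − 2757 + 1) = 38.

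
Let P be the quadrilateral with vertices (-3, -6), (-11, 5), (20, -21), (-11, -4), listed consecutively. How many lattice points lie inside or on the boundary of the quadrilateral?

107

The shoelace formula gives twice the area as |[(-3)·5 − (-11)·(-6)] + [(-11)·(-21) − 20·5] + [20·(-4) − (-11)·(-21)] + [(-11)·(-6) − (-3)·(-4)]| = 207, so the area is 103.5.
The number of boundary lattice points is Σ gcd(|Δx|,|Δy|) = gcd(8,11) + gcd(31,26) + gcd(31,17) + gcd(8,2) = 1+1+1+2 = 5.
Pick's theorem gives I = A − B/2 + 1 = 103.5 − 5/2 + 1 = 102, so the closed region contains I + B = 102 + 5 = 107 lattice points.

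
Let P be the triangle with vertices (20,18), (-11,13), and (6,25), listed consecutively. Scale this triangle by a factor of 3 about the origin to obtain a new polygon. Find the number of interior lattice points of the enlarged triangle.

The shoelace formula gives twice the area as |(20·13 − (-11)·18) + ((-11)·25 − 6·13) + (6·18 − 20·25)| = 287, so the area is 143.5.
Along each edge there are gcd(|Δx|,|Δy|)+1 lattice points, so counting each shared vertex once the boundary has gcd(31,5) + gcd(17,12) + gcd(14,7) = 1+1+7 = 9.
Scaling by 3 multiplies the area by 3² = 9 (so the new area is 2583/2) and multiplies the boundary lattice-point count by 3, giving 27.
By Pick's theorem, the interior count of the dilated polygon is 2583/2 − 27/2 + 1 = 1279.

1279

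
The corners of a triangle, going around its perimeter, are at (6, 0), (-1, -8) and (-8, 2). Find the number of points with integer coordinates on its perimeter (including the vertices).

4

The number of boundary lattice points is Σ gcd(|Δx|,|Δy|) = gcd(7,8) + gcd(7,10) + gcd(14,2) = 1+1+2 = 4.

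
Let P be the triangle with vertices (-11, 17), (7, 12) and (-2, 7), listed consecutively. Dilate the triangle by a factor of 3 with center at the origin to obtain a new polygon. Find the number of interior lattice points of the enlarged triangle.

604

The shoelace formula gives twice the area as |[(-11)·12 − 7·17] + [7·7 − (-2)·12] + [(-2)·17 − (-11)·7]| = 135, so the area is 67.5.
Summing gcd(|Δx|,|Δy|) over the edges gives the boundary count: gcd(18,5) + gcd(9,5) + gcd(9,10) = 1+1+1 = 3.
Scaling by 3 multiplies the area by 3² = 9 (so the new area is 1215/2) and multiplies the boundary lattice-point count by 3, giving 9.
By Pick's theorem, the interior count of the dilated polygon is 1215/2 − 9/2 + 1 = 604.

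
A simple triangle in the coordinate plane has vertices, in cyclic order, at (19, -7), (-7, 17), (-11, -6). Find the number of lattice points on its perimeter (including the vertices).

Summing gcd(|Δx|,|Δy|) over the edges gives the boundary count: gcd(26,24) + gcd(4,23) + gcd(30,1) = 2+1+1 = 4.

4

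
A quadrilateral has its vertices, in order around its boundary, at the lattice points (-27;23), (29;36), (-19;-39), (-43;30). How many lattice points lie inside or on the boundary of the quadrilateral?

2261

By the shoelace formula, twice the signed area is |[(-27)·36 − 29·23] + [29·(-39) − (-19)·36] + [(-19)·30 − (-43)·(-39)] + [(-43)·23 − (-27)·30]| = 4512, so the area is 2256.
Summing gcd(|Δx|,|Δy|) over the edges gives the boundary count: gcd(56,13) + gcd(48,75) + gcd(24,69) + gcd(16,7) = 1+3+3+1 = 8.
Pick's theorem gives I = A − B/2 + 1 = 2256 − 8/2 + 1 = 2253, so the closed region contains I + B = 2253 + 8 = 2261 lattice points.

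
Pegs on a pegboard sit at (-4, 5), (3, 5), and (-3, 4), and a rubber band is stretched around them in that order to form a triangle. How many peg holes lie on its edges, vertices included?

9

The number of boundary lattice points is Σ gcd(|Δx|,|Δy|) = gcd(7,0) + gcd(6,1) + gcd(1,1) = 7+1+1 = 9.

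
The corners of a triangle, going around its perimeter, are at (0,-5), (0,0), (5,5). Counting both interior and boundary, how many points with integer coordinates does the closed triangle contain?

21

The shoelace formula gives twice the area as |[0·0 − 0·(-5)] + [0·5 − 5·0] + [5·(-5) − 0·5]| = 25, so the area is 12.5.
Along each edge there are gcd(|Δx|,|Δy|)+1 lattice points, so counting each shared vertex once the boundary has gcd(0,5) + gcd(5,5) + gcd(5,10) = 5+5+5 = 15.
Pick's theorem gives I = A − B/2 + 1 = 12.5 − 15/2 + 1 = 6, so the closed region contains I + B = 6 + 15 = 21 lattice points.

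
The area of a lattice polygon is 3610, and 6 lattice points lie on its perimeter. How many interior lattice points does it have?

3608

From Pick's theorem, I = A − B/2 + 1 = 3610 − 6/2 + 1 = 3608.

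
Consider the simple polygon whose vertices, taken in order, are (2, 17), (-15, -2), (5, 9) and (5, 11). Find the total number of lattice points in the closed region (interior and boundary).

The shoelace formula gives twice the area as |[2·(-2) − (-15)·17] + [(-15)·9 − 5·(-2)] + [5·11 − 5·9] + [5·17 − 2·11]| = 199, so the area is 99.5.
The number of boundary lattice points is Σ gcd(|Δx|,|Δy|) = gcd(17,19) + gcd(20,11) + gcd(0,2) + gcd(3,6) = 1+1+2+3 = 7.
Pick's theorem gives I = A − B/2 + 1 = 99.5 − 7/2 + 1 = 97, so the closed region contains I + B = 97 + 7 = 104 lattice points.

104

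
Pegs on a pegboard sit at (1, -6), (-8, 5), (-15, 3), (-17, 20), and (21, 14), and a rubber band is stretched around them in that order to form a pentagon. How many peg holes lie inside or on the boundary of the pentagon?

Using the shoelace formula, 2A = |[1·5 − (-8)·(-6)] + [(-8)·3 − (-15)·5] + [(-15)·20 − (-17)·3] + [(-17)·14 − 21·20] + [21·(-6) − 1·14]| = 1039, so the area is 1039/2.
Summing gcd(|Δx|,|Δy|) over the edges gives the boundary count: gcd(9,11) + gcd(7,2) + gcd(2,17) + gcd(38,6) + gcd(20,20) = 1+1+1+2+20 = 25.
Pick's theorem gives I = A − B/2 + 1 = 1039/2 − 25/2 + 1 = 508, so the closed region contains I + B = 508 + 25 = 533 lattice points.

533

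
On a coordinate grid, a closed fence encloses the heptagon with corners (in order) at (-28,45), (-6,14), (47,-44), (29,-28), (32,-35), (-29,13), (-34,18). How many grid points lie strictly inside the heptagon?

1184

The shoelace formula gives twice the area as |((-28)·14 − (-6)·45) + ((-6)·(-44) − 47·14) + (47·(-28) − 29·(-44)) + (29·(-35) − 32·(-28)) + (32·13 − (-29)·(-35)) + ((-29)·18 − (-34)·13) + ((-34)·45 − (-28)·18)| = 2380, so the area is 1190.
Summing gcd(|Δx|,|Δy|) over the edges gives the boundary count: gcd(22,31) + gcd(53,58) + gcd(18,16) + gcd(3,7) + gcd(61,48) + gcd(5,5) + gcd(6,27) = 1+1+2+1+1+5+3 = 14.
Pick's theorem gives I = A − B/2 + 1 = 1190 − 14/2 + 1 = 1184.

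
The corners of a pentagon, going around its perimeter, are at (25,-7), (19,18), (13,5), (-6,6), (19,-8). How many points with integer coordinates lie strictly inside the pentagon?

Using the shoelace formula, 2A = |(25·18 − 19·(-7)) + (19·5 − 13·18) + (13·6 − (-6)·5) + ((-6)·(-8) − 19·6) + (19·(-7) − 25·(-8))| = 553, so the area is 553/2.
Summing gcd(|Δx|,|Δy|) over the edges gives the boundary count: gcd(6,25) + gcd(6,13) + gcd(19,1) + gcd(25,14) + gcd(6,1) = 1+1+1+1+1 = 5.
By Pick's theorem A = I + B/2 − 1, so I = 553/2 − 5/2 + 1 = 275.

275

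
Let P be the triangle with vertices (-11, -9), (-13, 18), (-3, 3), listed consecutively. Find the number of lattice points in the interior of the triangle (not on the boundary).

116

By the shoelace formula, twice the signed area is |((-11)·18 − (-13)·(-9)) + ((-13)·3 − (-3)·18) + ((-3)·(-9) − (-11)·3)| = 240, so the area is 120.
The number of boundary lattice points is Σ gcd(|Δx|,|Δy|) = gcd(2,27) + gcd(10,15) + gcd(8,12) = 1+5+4 = 10.
By Pick's theorem A = I + B/2 − 1, so I = 120 − 10/2 + 1 = 116.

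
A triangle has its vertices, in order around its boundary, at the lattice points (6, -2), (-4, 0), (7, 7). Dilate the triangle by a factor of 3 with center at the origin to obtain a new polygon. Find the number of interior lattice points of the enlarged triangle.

The shoelace formula gives twice the area as |[6·0 − (-4)·(-2)] + [(-4)·7 − 7·0] + [7·(-2) − 6·7]| = 92, so the area is 46.
Along each edge there are gcd(|Δx|,|Δy|)+1 lattice points, so counting each shared vertex once the boundary has gcd(10,2) + gcd(11,7) + gcd(1,9) = 2+1+1 = 4.
Scaling by 3 multiplies the area by 3² = 9 (so the new area is 414) and multiplies the boundary lattice-point count by 3, giving 12.
By Pick's theorem, the interior count of the dilated polygon is 414 − 12/2 + 1 = 409.

409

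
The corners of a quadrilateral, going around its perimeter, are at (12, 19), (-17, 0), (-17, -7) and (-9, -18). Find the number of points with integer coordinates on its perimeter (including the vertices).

Along each edge there are gcd(|Δx|,|Δy|)+1 lattice points, so counting each shared vertex once the boundary has gcd(29,19) + gcd(0,7) + gcd(8,11) + gcd(21,37) = 1+7+1+1 = 10.

10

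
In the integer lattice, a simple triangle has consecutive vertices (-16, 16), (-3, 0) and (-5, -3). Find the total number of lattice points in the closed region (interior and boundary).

38

The shoelace formula gives twice the area as |((-16)·0 − (-3)·16) + ((-3)·(-3) − (-5)·0) + ((-5)·16 − (-16)·(-3))| = 71, so the area is 71/2.
The number of boundary lattice points is Σ gcd(|Δx|,|Δy|) = gcd(13,16) + gcd(2,3) + gcd(11,19) = 1+1+1 = 3.
Pick's theorem gives I = A − B/2 + 1 = 71/2 − 3/2 + 1 = 35, so the closed region contains I + B = 35 + 3 = 38 lattice points.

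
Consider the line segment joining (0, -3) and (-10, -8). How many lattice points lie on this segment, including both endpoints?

6

The number of lattice points on a segment between lattice points is gcd(|Δx|,|Δy|) + 1 = gcd(10,5) + 1 = 5 + 1 = 6.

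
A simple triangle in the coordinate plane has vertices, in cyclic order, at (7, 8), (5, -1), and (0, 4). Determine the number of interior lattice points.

25

Using the shoelace formula, 2A = |[7·(-1) − 5·8] + [5·4 − 0·(-1)] + [0·8 − 7·4]| = 55, so the area is 55/2.
The number of boundary lattice points is Σ gcd(|Δx|,|Δy|) = gcd(2,9) + gcd(5,5) + gcd(7,4) = 1+5+1 = 7.
Pick's theorem gives I = A − B/2 + 1 = 55/2 − 7/2 + 1 = 25.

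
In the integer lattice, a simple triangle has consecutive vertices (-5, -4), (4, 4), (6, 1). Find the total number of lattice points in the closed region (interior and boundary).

24

Using the shoelace formula, 2A = |[(-5)·4 − 4·(-4)] + [4·1 − 6·4] + [6·(-4) − (-5)·1]| = 43, so the area is 43/2.
Summing gcd(|Δx|,|Δy|) over the edges gives the boundary count: gcd(9,8) + gcd(2,3) + gcd(11,5) = 1+1+1 = 3.
Pick's theorem gives I = A − B/2 + 1 = 43/2 − 3/2 + 1 = 21, so the closed region contains I + B = 21 + 3 = 24 lattice points.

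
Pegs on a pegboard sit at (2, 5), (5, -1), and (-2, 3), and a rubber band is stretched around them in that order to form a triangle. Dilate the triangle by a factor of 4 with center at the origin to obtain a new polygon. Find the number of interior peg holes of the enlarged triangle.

Using the shoelace formula, 2A = |(2·(-1) − 5·5) + (5·3 − (-2)·(-1)) + ((-2)·5 − 2·3)| = 30, so the area is 15.
Summing gcd(|Δx|,|Δy|) over the edges gives the boundary count: gcd(3,6) + gcd(7,4) + gcd(4,2) = 3+1+2 = 6.
Scaling by 4 multiplies the area by 4² = 16 (so the new area is 240) and multiplies the boundary lattice-point count by 4, giving 24.
By Pick's theorem, the interior count of the dilated polygon is 240 − 24/2 + 1 = 229.

229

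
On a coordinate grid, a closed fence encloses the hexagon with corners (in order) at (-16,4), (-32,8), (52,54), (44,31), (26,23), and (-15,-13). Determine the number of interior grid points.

1477

The shoelace formula gives twice the area as |((-16)·8 − (-32)·4) + ((-32)·54 − 52·8) + (52·31 − 44·54) + (44·23 − 26·31) + (26·(-13) − (-15)·23) + ((-15)·4 − (-16)·(-13))| = 2963, so the area is 1481.5.
Summing gcd(|Δx|,|Δy|) over the edges gives the boundary count: gcd(16,4) + gcd(84,46) + gcd(8,23) + gcd(18,8) + gcd(41,36) + gcd(1,17) = 4+2+1+2+1+1 = 11.
By Pick's theorem A = I + B/2 − 1, so I = 1481.5 − 11/2 + 1 = 1477.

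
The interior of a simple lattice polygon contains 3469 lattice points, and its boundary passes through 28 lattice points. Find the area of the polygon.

By Pick's theorem, A = I + B/2 − 1 = 3469 + 28/2 − 1 = 3482.

3482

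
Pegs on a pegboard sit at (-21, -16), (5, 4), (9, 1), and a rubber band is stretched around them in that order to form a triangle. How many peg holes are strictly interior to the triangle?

The shoelace formula gives twice the area as |[(-21)·4 − 5·(-16)] + [5·1 − 9·4] + [9·(-16) − (-21)·1]| = 158, so the area is 79.
Summing gcd(|Δx|,|Δy|) over the edges gives the boundary count: gcd(26,20) + gcd(4,3) + gcd(30,17) = 2+1+1 = 4.
By Pick's theorem A = I + B/2 − 1, so I = 79 − 4/2 + 1 = 78.

78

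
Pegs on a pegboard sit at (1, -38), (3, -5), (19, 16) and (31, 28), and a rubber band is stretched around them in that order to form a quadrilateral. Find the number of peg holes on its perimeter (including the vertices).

20

The number of boundary lattice points is Σ gcd(|Δx|,|Δy|) = gcd(2,33) + gcd(16,21) + gcd(12,12) + gcd(30,66) = 1+1+12+6 = 20.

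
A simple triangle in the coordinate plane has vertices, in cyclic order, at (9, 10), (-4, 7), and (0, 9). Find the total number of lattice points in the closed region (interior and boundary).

10

Using the shoelace formula, 2A = |[9·7 − (-4)·10] + [(-4)·9 − 0·7] + [0·10 − 9·9]| = 14, so the area is 7.
The number of boundary lattice points is Σ gcd(|Δx|,|Δy|) = gcd(13,3) + gcd(4,2) + gcd(9,1) = 1+2+1 = 4.
Pick's theorem gives I = A − B/2 + 1 = 7 − 4/2 + 1 = 6, so the closed region contains I + B = 6 + 4 = 10 lattice points.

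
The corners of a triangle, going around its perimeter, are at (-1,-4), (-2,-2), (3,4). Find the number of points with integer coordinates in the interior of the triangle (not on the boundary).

Using the shoelace formula, 2A = |[(-1)·(-2) − (-2)·(-4)] + [(-2)·4 − 3·(-2)] + [3·(-4) − (-1)·4]| = 16, so the area is 8.
Summing gcd(|Δx|,|Δy|) over the edges gives the boundary count: gcd(1,2) + gcd(5,6) + gcd(4,8) = 1+1+4 = 6.
Pick's theorem gives I = A − B/2 + 1 = 8 − 6/2 + 1 = 6.

6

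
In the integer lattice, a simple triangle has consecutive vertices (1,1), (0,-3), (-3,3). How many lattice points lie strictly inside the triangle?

7

Using the shoelace formula, 2A = |[1·(-3) − 0·1] + [0·3 − (-3)·(-3)] + [(-3)·1 − 1·3]| = 18, so the area is 9.
The number of boundary lattice points is Σ gcd(|Δx|,|Δy|) = gcd(1,4) + gcd(3,6) + gcd(4,2) = 1+3+2 = 6.
Pick's theorem gives I = A − B/2 + 1 = 9 − 6/2 + 1 = 7.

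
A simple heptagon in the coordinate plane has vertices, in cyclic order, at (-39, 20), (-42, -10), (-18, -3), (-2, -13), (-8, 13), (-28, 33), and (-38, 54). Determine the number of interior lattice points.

By the shoelace formula, twice the signed area is |((-39)·(-10) − (-42)·20) + ((-42)·(-3) − (-18)·(-10)) + ((-18)·(-13) − (-2)·(-3)) + ((-2)·13 − (-8)·(-13)) + ((-8)·33 − (-28)·13) + ((-28)·54 − (-38)·33) + ((-38)·20 − (-39)·54)| = 2462, so the area is 1231.
The number of boundary lattice points is Σ gcd(|Δx|,|Δy|) = gcd(3,30) + gcd(24,7) + gcd(16,10) + gcd(6,26) + gcd(20,20) + gcd(10,21) + gcd(1,34) = 3+1+2+2+20+1+1 = 30.
Pick's theorem gives I = A − B/2 + 1 = 1231 − 30/2 + 1 = 1217.

1217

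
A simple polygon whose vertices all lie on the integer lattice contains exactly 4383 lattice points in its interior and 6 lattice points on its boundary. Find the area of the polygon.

By Pick's theorem, A = I + B/2 − 1 = 4383 + 6/2 − 1 = 4385.

4385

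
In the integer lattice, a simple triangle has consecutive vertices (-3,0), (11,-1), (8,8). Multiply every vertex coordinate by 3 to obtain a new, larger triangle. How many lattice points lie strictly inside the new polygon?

547

The shoelace formula gives twice the area as |[(-3)·(-1) − 11·0] + [11·8 − 8·(-1)] + [8·0 − (-3)·8]| = 123, so the area is 123/2.
Summing gcd(|Δx|,|Δy|) over the edges gives the boundary count: gcd(14,1) + gcd(3,9) + gcd(11,8) = 1+3+1 = 5.
Scaling by 3 multiplies the area by 3² = 9 (so the new area is 1107/2) and multiplies the boundary lattice-point count by 3, giving 15.
By Pick's theorem, the interior count of the dilated polygon is 1107/2 − 15/2 + 1 = 547.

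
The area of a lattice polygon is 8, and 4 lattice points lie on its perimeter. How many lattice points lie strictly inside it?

Pick's theorem A = I + B/2 − 1 rearranges to I = A − B/2 + 1 = 8 − 4/2 + 1 = 7.

7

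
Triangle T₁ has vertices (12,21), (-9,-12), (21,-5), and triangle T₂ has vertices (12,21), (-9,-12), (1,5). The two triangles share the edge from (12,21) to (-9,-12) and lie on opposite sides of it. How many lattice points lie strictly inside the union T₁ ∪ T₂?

434

The union is the simple quadrilateral with vertices (12,21), (21,-5), (-9,-12), (1,5) in order.
Using the shoelace formula, 2A = |[12·(-5) − 21·21] + [21·(-12) − (-9)·(-5)] + [(-9)·5 − 1·(-12)] + [1·21 − 12·5]| = 870, so the area is 435.
Along each edge there are gcd(|Δx|,|Δy|)+1 lattice points, so counting each shared vertex once the boundary has gcd(9,26) + gcd(30,7) + gcd(10,17) + gcd(11,16) = 1+1+1+1 = 4.
By Pick's theorem I = A − B/2 + 1 = 435 − 4/2 + 1 = 434.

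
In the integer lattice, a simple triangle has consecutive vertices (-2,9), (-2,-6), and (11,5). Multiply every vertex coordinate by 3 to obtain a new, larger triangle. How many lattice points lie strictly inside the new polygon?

853

Using the shoelace formula, 2A = |[(-2)·(-6) − (-2)·9] + [(-2)·5 − 11·(-6)] + [11·9 − (-2)·5]| = 195, so the area is 195/2.
The number of boundary lattice points is Σ gcd(|Δx|,|Δy|) = gcd(0,15) + gcd(13,11) + gcd(13,4) = 15+1+1 = 17.
Scaling by 3 multiplies the area by 3² = 9 (so the new area is 1755/2) and multiplies the boundary lattice-point count by 3, giving 51.
By Pick's theorem, the interior count of the dilated polygon is 1755/2 − 51/2 + 1 = 853.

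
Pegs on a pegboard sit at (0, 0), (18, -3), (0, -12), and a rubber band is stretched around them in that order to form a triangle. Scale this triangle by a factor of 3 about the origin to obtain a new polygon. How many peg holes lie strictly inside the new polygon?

Using the shoelace formula, 2A = |[0·(-3) − 18·0] + [18·(-12) − 0·(-3)] + [0·0 − 0·(-12)]| = 216, so the area is 108.
Along each edge there are gcd(|Δx|,|Δy|)+1 lattice points, so counting each shared vertex once the boundary has gcd(18,3) + gcd(18,9) + gcd(0,12) = 3+9+12 = 24.
Scaling by 3 multiplies the area by 3² = 9 (so the new area is 972) and multiplies the boundary lattice-point count by 3, giving 72.
By Pick's theorem, the interior count of the dilated polygon is 972 − 72/2 + 1 = 937.

937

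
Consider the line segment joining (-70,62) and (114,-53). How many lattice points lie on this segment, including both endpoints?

The number of lattice points on a segment between lattice points is gcd(|Δx|,|Δy|) + 1 = gcd(184,115) + 1 = 23 + 1 = 24.

24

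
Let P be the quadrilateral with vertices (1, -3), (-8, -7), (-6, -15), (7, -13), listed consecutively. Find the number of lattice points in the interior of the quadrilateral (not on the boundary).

The shoelace formula gives twice the area as |(1·(-7) − (-8)·(-3)) + ((-8)·(-15) − (-6)·(-7)) + ((-6)·(-13) − 7·(-15)) + (7·(-3) − 1·(-13))| = 222, so the area is 111.
The number of boundary lattice points is Σ gcd(|Δx|,|Δy|) = gcd(9,4) + gcd(2,8) + gcd(13,2) + gcd(6,10) = 1+2+1+2 = 6.
Pick's theorem gives I = A − B/2 + 1 = 111 − 6/2 + 1 = 109.

109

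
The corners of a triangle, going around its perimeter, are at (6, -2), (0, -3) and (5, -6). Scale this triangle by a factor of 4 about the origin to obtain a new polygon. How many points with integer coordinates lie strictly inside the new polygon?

The shoelace formula gives twice the area as |[6·(-3) − 0·(-2)] + [0·(-6) − 5·(-3)] + [5·(-2) − 6·(-6)]| = 23, so the area is 23/2.
Along each edge there are gcd(|Δx|,|Δy|)+1 lattice points, so counting each shared vertex once the boundary has gcd(6,1) + gcd(5,3) + gcd(1,4) = 1+1+1 = 3.
Scaling by 4 multiplies the area by 4² = 16 (so the new area is 184) and multiplies the boundary lattice-point count by 4, giving 12.
By Pick's theorem, the interior count of the dilated polygon is 184 − 12/2 + 1 = 179.

179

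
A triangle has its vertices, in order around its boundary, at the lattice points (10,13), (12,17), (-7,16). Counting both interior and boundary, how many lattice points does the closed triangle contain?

By the shoelace formula, twice the signed area is |(10·17 − 12·13) + (12·16 − (-7)·17) + ((-7)·13 − 10·16)| = 74, so the area is 37.
Summing gcd(|Δx|,|Δy|) over the edges gives the boundary count: gcd(2,4) + gcd(19,1) + gcd(17,3) = 2+1+1 = 4.
Pick's theorem gives I = A − B/2 + 1 = 37 − 4/2 + 1 = 36, so the closed region contains I + B = 36 + 4 = 40 lattice points.

40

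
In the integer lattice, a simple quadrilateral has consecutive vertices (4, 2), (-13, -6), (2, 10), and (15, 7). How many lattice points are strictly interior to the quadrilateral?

124

By the shoelace formula, twice the signed area is |(4·(-6) − (-13)·2) + ((-13)·10 − 2·(-6)) + (2·7 − 15·10) + (15·2 − 4·7)| = 250, so the area is 125.
Summing gcd(|Δx|,|Δy|) over the edges gives the boundary count: gcd(17,8) + gcd(15,16) + gcd(13,3) + gcd(11,5) = 1+1+1+1 = 4.
Pick's theorem gives I = A − B/2 + 1 = 125 − 4/2 + 1 = 124.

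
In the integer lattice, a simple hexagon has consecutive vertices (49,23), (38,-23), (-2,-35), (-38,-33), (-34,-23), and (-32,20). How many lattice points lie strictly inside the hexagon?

The shoelace formula gives twice the area as |(49·(-23) − 38·23) + (38·(-35) − (-2)·(-23)) + ((-2)·(-33) − (-38)·(-35)) + ((-38)·(-23) − (-34)·(-33)) + ((-34)·20 − (-32)·(-23)) + ((-32)·23 − 49·20)| = 8021, so the area is 4010.5.
The number of boundary lattice points is Σ gcd(|Δx|,|Δy|) = gcd(11,46) + gcd(40,12) + gcd(36,2) + gcd(4,10) + gcd(2,43) + gcd(81,3) = 1+4+2+2+1+3 = 13.
By Pick's theorem A = I + B/2 − 1, so I = 4010.5 − 13/2 + 1 = 4005.

4005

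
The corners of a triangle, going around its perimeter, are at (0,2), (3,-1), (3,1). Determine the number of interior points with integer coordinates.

By the shoelace formula, twice the signed area is |[0·(-1) − 3·2] + [3·1 − 3·(-1)] + [3·2 − 0·1]| = 6, so the area is 3.
Along each edge there are gcd(|Δx|,|Δy|)+1 lattice points, so counting each shared vertex once the boundary has gcd(3,3) + gcd(0,2) + gcd(3,1) = 3+2+1 = 6.
Pick's theorem gives I = A − B/2 + 1 = 3 − 6/2 + 1 = 1.

1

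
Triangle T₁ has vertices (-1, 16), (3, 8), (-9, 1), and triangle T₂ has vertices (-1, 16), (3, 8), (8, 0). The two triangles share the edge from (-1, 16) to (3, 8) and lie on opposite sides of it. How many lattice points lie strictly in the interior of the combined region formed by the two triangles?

65

The union is the simple quadrilateral with vertices (-1, 16), (-9, 1), (3, 8), (8, 0) in order.
The shoelace formula gives twice the area as |((-1)·1 − (-9)·16) + ((-9)·8 − 3·1) + (3·0 − 8·8) + (8·16 − (-1)·0)| = 132, so the area is 66.
The number of boundary lattice points is Σ gcd(|Δx|,|Δy|) = gcd(8,15) + gcd(12,7) + gcd(5,8) + gcd(9,16) = 1+1+1+1 = 4.
By Pick's theorem I = A − B/2 + 1 = 66 − 4/2 + 1 = 65.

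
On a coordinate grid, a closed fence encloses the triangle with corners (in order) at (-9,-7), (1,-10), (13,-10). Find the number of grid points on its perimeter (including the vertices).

Summing gcd(|Δx|,|Δy|) over the edges gives the boundary count: gcd(10,3) + gcd(12,0) + gcd(22,3) = 1+12+1 = 14.

14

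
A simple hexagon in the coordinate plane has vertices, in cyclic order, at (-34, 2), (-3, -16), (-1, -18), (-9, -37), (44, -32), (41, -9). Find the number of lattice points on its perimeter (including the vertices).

Along each edge there are gcd(|Δx|,|Δy|)+1 lattice points, so counting each shared vertex once the boundary has gcd(31,18) + gcd(2,2) + gcd(8,19) + gcd(53,5) + gcd(3,23) + gcd(75,11) = 1+2+1+1+1+1 = 7.

7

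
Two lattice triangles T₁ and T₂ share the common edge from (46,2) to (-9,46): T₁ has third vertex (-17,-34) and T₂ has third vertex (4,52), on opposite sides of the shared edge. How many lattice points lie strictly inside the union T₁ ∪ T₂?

2818

The union is the simple quadrilateral with vertices (46,2), (-17,-34), (-9,46), (4,52) in order.
By the shoelace formula, twice the signed area is |[46·(-34) − (-17)·2] + [(-17)·46 − (-9)·(-34)] + [(-9)·52 − 4·46] + [4·2 − 46·52]| = 5654, so the area is 2827.
Summing gcd(|Δx|,|Δy|) over the edges gives the boundary count: gcd(63,36) + gcd(8,80) + gcd(13,6) + gcd(42,50) = 9+8+1+2 = 20.
By Pick's theorem I = A − B/2 + 1 = 2827 − 20/2 + 1 = 2818.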